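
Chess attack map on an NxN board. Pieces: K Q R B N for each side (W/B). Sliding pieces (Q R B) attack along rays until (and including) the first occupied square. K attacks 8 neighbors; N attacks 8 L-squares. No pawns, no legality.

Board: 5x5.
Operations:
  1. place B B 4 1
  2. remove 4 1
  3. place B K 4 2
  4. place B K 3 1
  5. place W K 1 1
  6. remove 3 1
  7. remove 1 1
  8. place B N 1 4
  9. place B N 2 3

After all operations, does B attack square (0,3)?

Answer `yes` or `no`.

Answer: no

Derivation:
Op 1: place BB@(4,1)
Op 2: remove (4,1)
Op 3: place BK@(4,2)
Op 4: place BK@(3,1)
Op 5: place WK@(1,1)
Op 6: remove (3,1)
Op 7: remove (1,1)
Op 8: place BN@(1,4)
Op 9: place BN@(2,3)
Per-piece attacks for B:
  BN@(1,4): attacks (2,2) (3,3) (0,2)
  BN@(2,3): attacks (4,4) (0,4) (3,1) (4,2) (1,1) (0,2)
  BK@(4,2): attacks (4,3) (4,1) (3,2) (3,3) (3,1)
B attacks (0,3): no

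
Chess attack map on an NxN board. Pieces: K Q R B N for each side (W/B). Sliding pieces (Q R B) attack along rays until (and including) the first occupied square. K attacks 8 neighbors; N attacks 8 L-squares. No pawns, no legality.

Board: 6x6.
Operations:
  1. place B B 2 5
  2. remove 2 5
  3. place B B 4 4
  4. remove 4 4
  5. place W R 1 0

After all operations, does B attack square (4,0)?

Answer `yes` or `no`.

Answer: no

Derivation:
Op 1: place BB@(2,5)
Op 2: remove (2,5)
Op 3: place BB@(4,4)
Op 4: remove (4,4)
Op 5: place WR@(1,0)
Per-piece attacks for B:
B attacks (4,0): no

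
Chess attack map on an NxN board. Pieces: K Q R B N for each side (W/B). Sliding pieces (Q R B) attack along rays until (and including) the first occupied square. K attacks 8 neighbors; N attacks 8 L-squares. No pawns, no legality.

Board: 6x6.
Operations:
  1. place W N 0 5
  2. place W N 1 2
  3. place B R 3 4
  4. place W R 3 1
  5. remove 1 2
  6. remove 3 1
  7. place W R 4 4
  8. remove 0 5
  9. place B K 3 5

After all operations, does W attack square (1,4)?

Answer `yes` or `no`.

Op 1: place WN@(0,5)
Op 2: place WN@(1,2)
Op 3: place BR@(3,4)
Op 4: place WR@(3,1)
Op 5: remove (1,2)
Op 6: remove (3,1)
Op 7: place WR@(4,4)
Op 8: remove (0,5)
Op 9: place BK@(3,5)
Per-piece attacks for W:
  WR@(4,4): attacks (4,5) (4,3) (4,2) (4,1) (4,0) (5,4) (3,4) [ray(-1,0) blocked at (3,4)]
W attacks (1,4): no

Answer: no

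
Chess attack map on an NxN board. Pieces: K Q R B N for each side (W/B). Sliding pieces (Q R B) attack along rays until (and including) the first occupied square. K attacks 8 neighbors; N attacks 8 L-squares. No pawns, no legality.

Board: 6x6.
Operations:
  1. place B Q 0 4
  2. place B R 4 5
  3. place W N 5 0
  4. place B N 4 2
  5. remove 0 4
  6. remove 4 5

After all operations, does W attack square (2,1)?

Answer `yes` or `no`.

Op 1: place BQ@(0,4)
Op 2: place BR@(4,5)
Op 3: place WN@(5,0)
Op 4: place BN@(4,2)
Op 5: remove (0,4)
Op 6: remove (4,5)
Per-piece attacks for W:
  WN@(5,0): attacks (4,2) (3,1)
W attacks (2,1): no

Answer: no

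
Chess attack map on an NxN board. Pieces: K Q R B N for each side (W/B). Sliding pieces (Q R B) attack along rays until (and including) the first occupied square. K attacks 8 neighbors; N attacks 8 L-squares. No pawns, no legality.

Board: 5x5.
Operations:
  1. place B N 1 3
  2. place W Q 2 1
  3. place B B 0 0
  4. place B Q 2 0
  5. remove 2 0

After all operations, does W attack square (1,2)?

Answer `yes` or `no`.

Op 1: place BN@(1,3)
Op 2: place WQ@(2,1)
Op 3: place BB@(0,0)
Op 4: place BQ@(2,0)
Op 5: remove (2,0)
Per-piece attacks for W:
  WQ@(2,1): attacks (2,2) (2,3) (2,4) (2,0) (3,1) (4,1) (1,1) (0,1) (3,2) (4,3) (3,0) (1,2) (0,3) (1,0)
W attacks (1,2): yes

Answer: yes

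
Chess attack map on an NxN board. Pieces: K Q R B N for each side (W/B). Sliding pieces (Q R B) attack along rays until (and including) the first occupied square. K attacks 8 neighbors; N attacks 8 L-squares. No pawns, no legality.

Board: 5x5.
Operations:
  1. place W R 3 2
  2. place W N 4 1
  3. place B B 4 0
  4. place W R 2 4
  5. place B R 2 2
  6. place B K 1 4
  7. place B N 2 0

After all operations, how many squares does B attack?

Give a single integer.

Answer: 14

Derivation:
Op 1: place WR@(3,2)
Op 2: place WN@(4,1)
Op 3: place BB@(4,0)
Op 4: place WR@(2,4)
Op 5: place BR@(2,2)
Op 6: place BK@(1,4)
Op 7: place BN@(2,0)
Per-piece attacks for B:
  BK@(1,4): attacks (1,3) (2,4) (0,4) (2,3) (0,3)
  BN@(2,0): attacks (3,2) (4,1) (1,2) (0,1)
  BR@(2,2): attacks (2,3) (2,4) (2,1) (2,0) (3,2) (1,2) (0,2) [ray(0,1) blocked at (2,4); ray(0,-1) blocked at (2,0); ray(1,0) blocked at (3,2)]
  BB@(4,0): attacks (3,1) (2,2) [ray(-1,1) blocked at (2,2)]
Union (14 distinct): (0,1) (0,2) (0,3) (0,4) (1,2) (1,3) (2,0) (2,1) (2,2) (2,3) (2,4) (3,1) (3,2) (4,1)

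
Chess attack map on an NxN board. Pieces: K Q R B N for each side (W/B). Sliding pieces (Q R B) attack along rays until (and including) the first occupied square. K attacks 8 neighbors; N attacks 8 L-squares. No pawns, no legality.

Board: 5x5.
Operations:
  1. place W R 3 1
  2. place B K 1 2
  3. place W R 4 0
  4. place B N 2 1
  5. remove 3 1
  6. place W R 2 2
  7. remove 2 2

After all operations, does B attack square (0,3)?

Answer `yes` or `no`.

Op 1: place WR@(3,1)
Op 2: place BK@(1,2)
Op 3: place WR@(4,0)
Op 4: place BN@(2,1)
Op 5: remove (3,1)
Op 6: place WR@(2,2)
Op 7: remove (2,2)
Per-piece attacks for B:
  BK@(1,2): attacks (1,3) (1,1) (2,2) (0,2) (2,3) (2,1) (0,3) (0,1)
  BN@(2,1): attacks (3,3) (4,2) (1,3) (0,2) (4,0) (0,0)
B attacks (0,3): yes

Answer: yes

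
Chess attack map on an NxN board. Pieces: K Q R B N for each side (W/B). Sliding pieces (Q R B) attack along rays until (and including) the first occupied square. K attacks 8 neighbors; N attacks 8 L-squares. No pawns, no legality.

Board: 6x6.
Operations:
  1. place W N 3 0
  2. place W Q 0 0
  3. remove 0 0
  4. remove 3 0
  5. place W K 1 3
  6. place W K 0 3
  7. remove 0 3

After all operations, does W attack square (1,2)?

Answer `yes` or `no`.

Answer: yes

Derivation:
Op 1: place WN@(3,0)
Op 2: place WQ@(0,0)
Op 3: remove (0,0)
Op 4: remove (3,0)
Op 5: place WK@(1,3)
Op 6: place WK@(0,3)
Op 7: remove (0,3)
Per-piece attacks for W:
  WK@(1,3): attacks (1,4) (1,2) (2,3) (0,3) (2,4) (2,2) (0,4) (0,2)
W attacks (1,2): yes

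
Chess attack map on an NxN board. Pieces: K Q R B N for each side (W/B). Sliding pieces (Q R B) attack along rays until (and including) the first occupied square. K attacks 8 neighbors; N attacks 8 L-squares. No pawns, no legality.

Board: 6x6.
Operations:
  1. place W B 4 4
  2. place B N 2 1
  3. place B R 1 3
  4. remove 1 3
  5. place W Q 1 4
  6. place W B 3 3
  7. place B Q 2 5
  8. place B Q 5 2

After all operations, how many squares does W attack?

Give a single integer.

Answer: 24

Derivation:
Op 1: place WB@(4,4)
Op 2: place BN@(2,1)
Op 3: place BR@(1,3)
Op 4: remove (1,3)
Op 5: place WQ@(1,4)
Op 6: place WB@(3,3)
Op 7: place BQ@(2,5)
Op 8: place BQ@(5,2)
Per-piece attacks for W:
  WQ@(1,4): attacks (1,5) (1,3) (1,2) (1,1) (1,0) (2,4) (3,4) (4,4) (0,4) (2,5) (2,3) (3,2) (4,1) (5,0) (0,5) (0,3) [ray(1,0) blocked at (4,4); ray(1,1) blocked at (2,5)]
  WB@(3,3): attacks (4,4) (4,2) (5,1) (2,4) (1,5) (2,2) (1,1) (0,0) [ray(1,1) blocked at (4,4)]
  WB@(4,4): attacks (5,5) (5,3) (3,5) (3,3) [ray(-1,-1) blocked at (3,3)]
Union (24 distinct): (0,0) (0,3) (0,4) (0,5) (1,0) (1,1) (1,2) (1,3) (1,5) (2,2) (2,3) (2,4) (2,5) (3,2) (3,3) (3,4) (3,5) (4,1) (4,2) (4,4) (5,0) (5,1) (5,3) (5,5)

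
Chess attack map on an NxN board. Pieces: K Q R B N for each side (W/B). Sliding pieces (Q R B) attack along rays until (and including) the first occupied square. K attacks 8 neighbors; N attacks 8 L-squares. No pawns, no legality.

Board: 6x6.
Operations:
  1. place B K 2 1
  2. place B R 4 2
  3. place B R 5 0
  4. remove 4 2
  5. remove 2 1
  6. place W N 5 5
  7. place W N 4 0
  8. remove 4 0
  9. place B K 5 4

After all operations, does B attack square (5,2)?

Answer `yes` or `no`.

Op 1: place BK@(2,1)
Op 2: place BR@(4,2)
Op 3: place BR@(5,0)
Op 4: remove (4,2)
Op 5: remove (2,1)
Op 6: place WN@(5,5)
Op 7: place WN@(4,0)
Op 8: remove (4,0)
Op 9: place BK@(5,4)
Per-piece attacks for B:
  BR@(5,0): attacks (5,1) (5,2) (5,3) (5,4) (4,0) (3,0) (2,0) (1,0) (0,0) [ray(0,1) blocked at (5,4)]
  BK@(5,4): attacks (5,5) (5,3) (4,4) (4,5) (4,3)
B attacks (5,2): yes

Answer: yes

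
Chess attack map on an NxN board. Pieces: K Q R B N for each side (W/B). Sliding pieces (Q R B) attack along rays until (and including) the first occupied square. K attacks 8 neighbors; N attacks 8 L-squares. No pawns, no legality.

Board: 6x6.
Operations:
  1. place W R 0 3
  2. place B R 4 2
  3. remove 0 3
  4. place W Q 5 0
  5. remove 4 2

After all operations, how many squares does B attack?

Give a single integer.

Answer: 0

Derivation:
Op 1: place WR@(0,3)
Op 2: place BR@(4,2)
Op 3: remove (0,3)
Op 4: place WQ@(5,0)
Op 5: remove (4,2)
Per-piece attacks for B:
Union (0 distinct): (none)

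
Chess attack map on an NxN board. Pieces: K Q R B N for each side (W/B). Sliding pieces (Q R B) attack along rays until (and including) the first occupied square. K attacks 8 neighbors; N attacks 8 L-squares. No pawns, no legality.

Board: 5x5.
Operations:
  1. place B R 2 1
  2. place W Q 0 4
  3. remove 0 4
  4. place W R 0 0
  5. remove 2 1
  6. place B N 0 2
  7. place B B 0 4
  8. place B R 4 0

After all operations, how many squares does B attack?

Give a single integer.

Op 1: place BR@(2,1)
Op 2: place WQ@(0,4)
Op 3: remove (0,4)
Op 4: place WR@(0,0)
Op 5: remove (2,1)
Op 6: place BN@(0,2)
Op 7: place BB@(0,4)
Op 8: place BR@(4,0)
Per-piece attacks for B:
  BN@(0,2): attacks (1,4) (2,3) (1,0) (2,1)
  BB@(0,4): attacks (1,3) (2,2) (3,1) (4,0) [ray(1,-1) blocked at (4,0)]
  BR@(4,0): attacks (4,1) (4,2) (4,3) (4,4) (3,0) (2,0) (1,0) (0,0) [ray(-1,0) blocked at (0,0)]
Union (15 distinct): (0,0) (1,0) (1,3) (1,4) (2,0) (2,1) (2,2) (2,3) (3,0) (3,1) (4,0) (4,1) (4,2) (4,3) (4,4)

Answer: 15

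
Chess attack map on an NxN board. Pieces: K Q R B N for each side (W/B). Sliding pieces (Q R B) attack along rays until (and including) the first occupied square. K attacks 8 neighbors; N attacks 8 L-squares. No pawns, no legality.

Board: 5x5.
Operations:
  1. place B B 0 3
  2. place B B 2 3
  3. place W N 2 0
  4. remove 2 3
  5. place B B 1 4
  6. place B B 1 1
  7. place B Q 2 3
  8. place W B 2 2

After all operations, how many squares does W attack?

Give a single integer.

Answer: 11

Derivation:
Op 1: place BB@(0,3)
Op 2: place BB@(2,3)
Op 3: place WN@(2,0)
Op 4: remove (2,3)
Op 5: place BB@(1,4)
Op 6: place BB@(1,1)
Op 7: place BQ@(2,3)
Op 8: place WB@(2,2)
Per-piece attacks for W:
  WN@(2,0): attacks (3,2) (4,1) (1,2) (0,1)
  WB@(2,2): attacks (3,3) (4,4) (3,1) (4,0) (1,3) (0,4) (1,1) [ray(-1,-1) blocked at (1,1)]
Union (11 distinct): (0,1) (0,4) (1,1) (1,2) (1,3) (3,1) (3,2) (3,3) (4,0) (4,1) (4,4)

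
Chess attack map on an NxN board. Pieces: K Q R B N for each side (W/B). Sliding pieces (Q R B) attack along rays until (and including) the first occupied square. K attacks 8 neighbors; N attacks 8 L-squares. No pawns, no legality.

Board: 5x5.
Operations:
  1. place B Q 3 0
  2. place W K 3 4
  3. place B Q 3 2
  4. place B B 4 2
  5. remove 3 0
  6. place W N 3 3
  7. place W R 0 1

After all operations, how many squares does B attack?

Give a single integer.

Op 1: place BQ@(3,0)
Op 2: place WK@(3,4)
Op 3: place BQ@(3,2)
Op 4: place BB@(4,2)
Op 5: remove (3,0)
Op 6: place WN@(3,3)
Op 7: place WR@(0,1)
Per-piece attacks for B:
  BQ@(3,2): attacks (3,3) (3,1) (3,0) (4,2) (2,2) (1,2) (0,2) (4,3) (4,1) (2,3) (1,4) (2,1) (1,0) [ray(0,1) blocked at (3,3); ray(1,0) blocked at (4,2)]
  BB@(4,2): attacks (3,3) (3,1) (2,0) [ray(-1,1) blocked at (3,3)]
Union (14 distinct): (0,2) (1,0) (1,2) (1,4) (2,0) (2,1) (2,2) (2,3) (3,0) (3,1) (3,3) (4,1) (4,2) (4,3)

Answer: 14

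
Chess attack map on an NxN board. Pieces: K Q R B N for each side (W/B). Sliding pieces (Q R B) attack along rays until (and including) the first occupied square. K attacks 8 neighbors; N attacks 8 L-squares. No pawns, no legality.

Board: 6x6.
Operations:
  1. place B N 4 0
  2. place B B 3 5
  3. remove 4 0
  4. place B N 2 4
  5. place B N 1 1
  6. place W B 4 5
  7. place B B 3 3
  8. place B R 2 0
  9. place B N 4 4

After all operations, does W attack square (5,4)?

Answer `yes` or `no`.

Answer: yes

Derivation:
Op 1: place BN@(4,0)
Op 2: place BB@(3,5)
Op 3: remove (4,0)
Op 4: place BN@(2,4)
Op 5: place BN@(1,1)
Op 6: place WB@(4,5)
Op 7: place BB@(3,3)
Op 8: place BR@(2,0)
Op 9: place BN@(4,4)
Per-piece attacks for W:
  WB@(4,5): attacks (5,4) (3,4) (2,3) (1,2) (0,1)
W attacks (5,4): yes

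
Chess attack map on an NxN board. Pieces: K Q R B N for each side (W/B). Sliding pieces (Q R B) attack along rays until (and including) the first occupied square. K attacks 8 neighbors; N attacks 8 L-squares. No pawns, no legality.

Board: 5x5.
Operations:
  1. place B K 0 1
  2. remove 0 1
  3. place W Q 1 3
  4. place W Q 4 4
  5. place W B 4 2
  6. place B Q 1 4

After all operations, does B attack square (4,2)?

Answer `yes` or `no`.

Answer: no

Derivation:
Op 1: place BK@(0,1)
Op 2: remove (0,1)
Op 3: place WQ@(1,3)
Op 4: place WQ@(4,4)
Op 5: place WB@(4,2)
Op 6: place BQ@(1,4)
Per-piece attacks for B:
  BQ@(1,4): attacks (1,3) (2,4) (3,4) (4,4) (0,4) (2,3) (3,2) (4,1) (0,3) [ray(0,-1) blocked at (1,3); ray(1,0) blocked at (4,4)]
B attacks (4,2): no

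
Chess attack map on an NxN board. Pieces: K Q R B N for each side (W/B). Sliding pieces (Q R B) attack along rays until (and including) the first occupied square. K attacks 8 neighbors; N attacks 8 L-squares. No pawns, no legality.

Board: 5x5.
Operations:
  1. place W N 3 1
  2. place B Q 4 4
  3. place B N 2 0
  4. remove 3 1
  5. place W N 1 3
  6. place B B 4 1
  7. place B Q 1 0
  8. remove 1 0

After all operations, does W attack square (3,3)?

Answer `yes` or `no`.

Answer: no

Derivation:
Op 1: place WN@(3,1)
Op 2: place BQ@(4,4)
Op 3: place BN@(2,0)
Op 4: remove (3,1)
Op 5: place WN@(1,3)
Op 6: place BB@(4,1)
Op 7: place BQ@(1,0)
Op 8: remove (1,0)
Per-piece attacks for W:
  WN@(1,3): attacks (3,4) (2,1) (3,2) (0,1)
W attacks (3,3): no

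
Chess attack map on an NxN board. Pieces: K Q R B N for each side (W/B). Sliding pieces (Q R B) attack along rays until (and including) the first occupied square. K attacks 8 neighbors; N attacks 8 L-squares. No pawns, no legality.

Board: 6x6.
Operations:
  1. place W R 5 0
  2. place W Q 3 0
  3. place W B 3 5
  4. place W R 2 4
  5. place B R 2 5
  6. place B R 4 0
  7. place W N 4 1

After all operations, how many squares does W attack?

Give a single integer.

Op 1: place WR@(5,0)
Op 2: place WQ@(3,0)
Op 3: place WB@(3,5)
Op 4: place WR@(2,4)
Op 5: place BR@(2,5)
Op 6: place BR@(4,0)
Op 7: place WN@(4,1)
Per-piece attacks for W:
  WR@(2,4): attacks (2,5) (2,3) (2,2) (2,1) (2,0) (3,4) (4,4) (5,4) (1,4) (0,4) [ray(0,1) blocked at (2,5)]
  WQ@(3,0): attacks (3,1) (3,2) (3,3) (3,4) (3,5) (4,0) (2,0) (1,0) (0,0) (4,1) (2,1) (1,2) (0,3) [ray(0,1) blocked at (3,5); ray(1,0) blocked at (4,0); ray(1,1) blocked at (4,1)]
  WB@(3,5): attacks (4,4) (5,3) (2,4) [ray(-1,-1) blocked at (2,4)]
  WN@(4,1): attacks (5,3) (3,3) (2,2) (2,0)
  WR@(5,0): attacks (5,1) (5,2) (5,3) (5,4) (5,5) (4,0) [ray(-1,0) blocked at (4,0)]
Union (25 distinct): (0,0) (0,3) (0,4) (1,0) (1,2) (1,4) (2,0) (2,1) (2,2) (2,3) (2,4) (2,5) (3,1) (3,2) (3,3) (3,4) (3,5) (4,0) (4,1) (4,4) (5,1) (5,2) (5,3) (5,4) (5,5)

Answer: 25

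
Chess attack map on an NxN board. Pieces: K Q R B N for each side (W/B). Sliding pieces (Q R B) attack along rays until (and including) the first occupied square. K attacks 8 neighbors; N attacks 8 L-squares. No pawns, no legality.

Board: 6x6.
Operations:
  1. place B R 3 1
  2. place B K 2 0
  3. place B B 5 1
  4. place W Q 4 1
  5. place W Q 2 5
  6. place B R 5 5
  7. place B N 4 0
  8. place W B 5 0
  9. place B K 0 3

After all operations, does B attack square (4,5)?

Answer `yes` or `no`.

Answer: yes

Derivation:
Op 1: place BR@(3,1)
Op 2: place BK@(2,0)
Op 3: place BB@(5,1)
Op 4: place WQ@(4,1)
Op 5: place WQ@(2,5)
Op 6: place BR@(5,5)
Op 7: place BN@(4,0)
Op 8: place WB@(5,0)
Op 9: place BK@(0,3)
Per-piece attacks for B:
  BK@(0,3): attacks (0,4) (0,2) (1,3) (1,4) (1,2)
  BK@(2,0): attacks (2,1) (3,0) (1,0) (3,1) (1,1)
  BR@(3,1): attacks (3,2) (3,3) (3,4) (3,5) (3,0) (4,1) (2,1) (1,1) (0,1) [ray(1,0) blocked at (4,1)]
  BN@(4,0): attacks (5,2) (3,2) (2,1)
  BB@(5,1): attacks (4,2) (3,3) (2,4) (1,5) (4,0) [ray(-1,-1) blocked at (4,0)]
  BR@(5,5): attacks (5,4) (5,3) (5,2) (5,1) (4,5) (3,5) (2,5) [ray(0,-1) blocked at (5,1); ray(-1,0) blocked at (2,5)]
B attacks (4,5): yes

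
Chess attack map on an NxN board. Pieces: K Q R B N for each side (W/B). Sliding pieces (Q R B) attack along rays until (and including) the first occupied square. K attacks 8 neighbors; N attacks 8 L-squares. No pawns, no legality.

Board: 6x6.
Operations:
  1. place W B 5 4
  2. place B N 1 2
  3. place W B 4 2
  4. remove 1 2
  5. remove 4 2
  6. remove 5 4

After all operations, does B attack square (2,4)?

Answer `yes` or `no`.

Op 1: place WB@(5,4)
Op 2: place BN@(1,2)
Op 3: place WB@(4,2)
Op 4: remove (1,2)
Op 5: remove (4,2)
Op 6: remove (5,4)
Per-piece attacks for B:
B attacks (2,4): no

Answer: no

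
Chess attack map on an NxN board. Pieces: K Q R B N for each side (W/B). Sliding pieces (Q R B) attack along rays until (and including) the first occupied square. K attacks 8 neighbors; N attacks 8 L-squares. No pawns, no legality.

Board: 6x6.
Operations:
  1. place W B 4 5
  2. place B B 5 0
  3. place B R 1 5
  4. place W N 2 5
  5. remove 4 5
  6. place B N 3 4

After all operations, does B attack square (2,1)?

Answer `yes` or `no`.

Op 1: place WB@(4,5)
Op 2: place BB@(5,0)
Op 3: place BR@(1,5)
Op 4: place WN@(2,5)
Op 5: remove (4,5)
Op 6: place BN@(3,4)
Per-piece attacks for B:
  BR@(1,5): attacks (1,4) (1,3) (1,2) (1,1) (1,0) (2,5) (0,5) [ray(1,0) blocked at (2,5)]
  BN@(3,4): attacks (5,5) (1,5) (4,2) (5,3) (2,2) (1,3)
  BB@(5,0): attacks (4,1) (3,2) (2,3) (1,4) (0,5)
B attacks (2,1): no

Answer: no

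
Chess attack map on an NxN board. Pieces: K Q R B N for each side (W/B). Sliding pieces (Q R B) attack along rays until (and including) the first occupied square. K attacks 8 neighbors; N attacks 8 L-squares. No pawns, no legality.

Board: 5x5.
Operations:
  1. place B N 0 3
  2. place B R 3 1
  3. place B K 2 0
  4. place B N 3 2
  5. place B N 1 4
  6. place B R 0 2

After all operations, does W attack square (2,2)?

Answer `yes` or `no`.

Op 1: place BN@(0,3)
Op 2: place BR@(3,1)
Op 3: place BK@(2,0)
Op 4: place BN@(3,2)
Op 5: place BN@(1,4)
Op 6: place BR@(0,2)
Per-piece attacks for W:
W attacks (2,2): no

Answer: no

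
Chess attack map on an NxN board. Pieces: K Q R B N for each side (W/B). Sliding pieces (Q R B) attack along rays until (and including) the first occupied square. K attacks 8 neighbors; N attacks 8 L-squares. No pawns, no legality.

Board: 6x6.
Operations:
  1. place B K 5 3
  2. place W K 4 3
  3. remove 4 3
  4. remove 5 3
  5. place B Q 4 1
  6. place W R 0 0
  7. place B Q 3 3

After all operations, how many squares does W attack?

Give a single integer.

Answer: 10

Derivation:
Op 1: place BK@(5,3)
Op 2: place WK@(4,3)
Op 3: remove (4,3)
Op 4: remove (5,3)
Op 5: place BQ@(4,1)
Op 6: place WR@(0,0)
Op 7: place BQ@(3,3)
Per-piece attacks for W:
  WR@(0,0): attacks (0,1) (0,2) (0,3) (0,4) (0,5) (1,0) (2,0) (3,0) (4,0) (5,0)
Union (10 distinct): (0,1) (0,2) (0,3) (0,4) (0,5) (1,0) (2,0) (3,0) (4,0) (5,0)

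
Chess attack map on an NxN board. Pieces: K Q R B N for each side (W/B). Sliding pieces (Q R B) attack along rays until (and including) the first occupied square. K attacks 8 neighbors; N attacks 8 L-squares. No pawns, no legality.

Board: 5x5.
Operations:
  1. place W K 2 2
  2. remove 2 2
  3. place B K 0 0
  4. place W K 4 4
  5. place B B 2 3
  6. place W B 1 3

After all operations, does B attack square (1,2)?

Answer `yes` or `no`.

Answer: yes

Derivation:
Op 1: place WK@(2,2)
Op 2: remove (2,2)
Op 3: place BK@(0,0)
Op 4: place WK@(4,4)
Op 5: place BB@(2,3)
Op 6: place WB@(1,3)
Per-piece attacks for B:
  BK@(0,0): attacks (0,1) (1,0) (1,1)
  BB@(2,3): attacks (3,4) (3,2) (4,1) (1,4) (1,2) (0,1)
B attacks (1,2): yes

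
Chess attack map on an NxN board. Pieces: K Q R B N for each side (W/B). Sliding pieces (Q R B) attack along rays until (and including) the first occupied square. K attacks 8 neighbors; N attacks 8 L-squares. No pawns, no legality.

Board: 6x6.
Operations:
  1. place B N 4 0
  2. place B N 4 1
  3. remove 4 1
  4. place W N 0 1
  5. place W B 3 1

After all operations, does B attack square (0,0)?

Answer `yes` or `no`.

Answer: no

Derivation:
Op 1: place BN@(4,0)
Op 2: place BN@(4,1)
Op 3: remove (4,1)
Op 4: place WN@(0,1)
Op 5: place WB@(3,1)
Per-piece attacks for B:
  BN@(4,0): attacks (5,2) (3,2) (2,1)
B attacks (0,0): no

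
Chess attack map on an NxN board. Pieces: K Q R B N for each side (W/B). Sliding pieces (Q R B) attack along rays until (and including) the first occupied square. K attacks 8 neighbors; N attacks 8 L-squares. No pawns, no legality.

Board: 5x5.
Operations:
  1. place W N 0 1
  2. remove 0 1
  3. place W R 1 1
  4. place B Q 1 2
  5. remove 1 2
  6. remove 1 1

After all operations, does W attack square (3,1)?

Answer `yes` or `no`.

Op 1: place WN@(0,1)
Op 2: remove (0,1)
Op 3: place WR@(1,1)
Op 4: place BQ@(1,2)
Op 5: remove (1,2)
Op 6: remove (1,1)
Per-piece attacks for W:
W attacks (3,1): no

Answer: no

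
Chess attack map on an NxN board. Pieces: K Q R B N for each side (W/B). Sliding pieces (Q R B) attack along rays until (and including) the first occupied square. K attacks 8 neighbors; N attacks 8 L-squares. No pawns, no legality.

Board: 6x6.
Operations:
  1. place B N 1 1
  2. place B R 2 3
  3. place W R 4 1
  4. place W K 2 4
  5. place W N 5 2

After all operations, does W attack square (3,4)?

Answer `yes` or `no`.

Answer: yes

Derivation:
Op 1: place BN@(1,1)
Op 2: place BR@(2,3)
Op 3: place WR@(4,1)
Op 4: place WK@(2,4)
Op 5: place WN@(5,2)
Per-piece attacks for W:
  WK@(2,4): attacks (2,5) (2,3) (3,4) (1,4) (3,5) (3,3) (1,5) (1,3)
  WR@(4,1): attacks (4,2) (4,3) (4,4) (4,5) (4,0) (5,1) (3,1) (2,1) (1,1) [ray(-1,0) blocked at (1,1)]
  WN@(5,2): attacks (4,4) (3,3) (4,0) (3,1)
W attacks (3,4): yes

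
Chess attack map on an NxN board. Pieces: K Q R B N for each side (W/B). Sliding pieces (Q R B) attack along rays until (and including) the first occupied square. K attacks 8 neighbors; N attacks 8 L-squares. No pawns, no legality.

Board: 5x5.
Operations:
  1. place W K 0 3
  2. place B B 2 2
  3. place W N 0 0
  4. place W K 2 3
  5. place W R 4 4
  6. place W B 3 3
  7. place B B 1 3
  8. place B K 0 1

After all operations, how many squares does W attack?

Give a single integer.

Op 1: place WK@(0,3)
Op 2: place BB@(2,2)
Op 3: place WN@(0,0)
Op 4: place WK@(2,3)
Op 5: place WR@(4,4)
Op 6: place WB@(3,3)
Op 7: place BB@(1,3)
Op 8: place BK@(0,1)
Per-piece attacks for W:
  WN@(0,0): attacks (1,2) (2,1)
  WK@(0,3): attacks (0,4) (0,2) (1,3) (1,4) (1,2)
  WK@(2,3): attacks (2,4) (2,2) (3,3) (1,3) (3,4) (3,2) (1,4) (1,2)
  WB@(3,3): attacks (4,4) (4,2) (2,4) (2,2) [ray(1,1) blocked at (4,4); ray(-1,-1) blocked at (2,2)]
  WR@(4,4): attacks (4,3) (4,2) (4,1) (4,0) (3,4) (2,4) (1,4) (0,4)
Union (16 distinct): (0,2) (0,4) (1,2) (1,3) (1,4) (2,1) (2,2) (2,4) (3,2) (3,3) (3,4) (4,0) (4,1) (4,2) (4,3) (4,4)

Answer: 16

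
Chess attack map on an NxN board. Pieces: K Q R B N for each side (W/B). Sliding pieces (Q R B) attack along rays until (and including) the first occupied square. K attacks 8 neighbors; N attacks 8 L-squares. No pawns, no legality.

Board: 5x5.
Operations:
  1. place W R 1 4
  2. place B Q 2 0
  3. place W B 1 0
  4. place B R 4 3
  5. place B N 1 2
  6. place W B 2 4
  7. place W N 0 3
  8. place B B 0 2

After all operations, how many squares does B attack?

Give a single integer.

Op 1: place WR@(1,4)
Op 2: place BQ@(2,0)
Op 3: place WB@(1,0)
Op 4: place BR@(4,3)
Op 5: place BN@(1,2)
Op 6: place WB@(2,4)
Op 7: place WN@(0,3)
Op 8: place BB@(0,2)
Per-piece attacks for B:
  BB@(0,2): attacks (1,3) (2,4) (1,1) (2,0) [ray(1,1) blocked at (2,4); ray(1,-1) blocked at (2,0)]
  BN@(1,2): attacks (2,4) (3,3) (0,4) (2,0) (3,1) (0,0)
  BQ@(2,0): attacks (2,1) (2,2) (2,3) (2,4) (3,0) (4,0) (1,0) (3,1) (4,2) (1,1) (0,2) [ray(0,1) blocked at (2,4); ray(-1,0) blocked at (1,0); ray(-1,1) blocked at (0,2)]
  BR@(4,3): attacks (4,4) (4,2) (4,1) (4,0) (3,3) (2,3) (1,3) (0,3) [ray(-1,0) blocked at (0,3)]
Union (19 distinct): (0,0) (0,2) (0,3) (0,4) (1,0) (1,1) (1,3) (2,0) (2,1) (2,2) (2,3) (2,4) (3,0) (3,1) (3,3) (4,0) (4,1) (4,2) (4,4)

Answer: 19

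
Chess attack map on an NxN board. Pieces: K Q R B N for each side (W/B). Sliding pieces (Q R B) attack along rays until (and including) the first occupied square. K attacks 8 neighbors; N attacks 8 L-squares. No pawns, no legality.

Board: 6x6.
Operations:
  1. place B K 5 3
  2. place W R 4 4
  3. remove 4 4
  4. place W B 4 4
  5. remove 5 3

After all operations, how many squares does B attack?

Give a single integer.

Op 1: place BK@(5,3)
Op 2: place WR@(4,4)
Op 3: remove (4,4)
Op 4: place WB@(4,4)
Op 5: remove (5,3)
Per-piece attacks for B:
Union (0 distinct): (none)

Answer: 0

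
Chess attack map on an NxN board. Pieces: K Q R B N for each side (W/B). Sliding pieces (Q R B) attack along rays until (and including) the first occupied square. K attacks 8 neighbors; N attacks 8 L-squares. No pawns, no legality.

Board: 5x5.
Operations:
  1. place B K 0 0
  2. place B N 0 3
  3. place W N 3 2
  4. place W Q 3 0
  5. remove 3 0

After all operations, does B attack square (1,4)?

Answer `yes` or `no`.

Op 1: place BK@(0,0)
Op 2: place BN@(0,3)
Op 3: place WN@(3,2)
Op 4: place WQ@(3,0)
Op 5: remove (3,0)
Per-piece attacks for B:
  BK@(0,0): attacks (0,1) (1,0) (1,1)
  BN@(0,3): attacks (2,4) (1,1) (2,2)
B attacks (1,4): no

Answer: no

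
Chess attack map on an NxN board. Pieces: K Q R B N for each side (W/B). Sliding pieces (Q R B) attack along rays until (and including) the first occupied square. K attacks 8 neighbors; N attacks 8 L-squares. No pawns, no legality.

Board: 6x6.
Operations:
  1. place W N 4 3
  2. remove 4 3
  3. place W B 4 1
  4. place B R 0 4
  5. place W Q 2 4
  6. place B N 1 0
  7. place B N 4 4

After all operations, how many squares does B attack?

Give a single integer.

Op 1: place WN@(4,3)
Op 2: remove (4,3)
Op 3: place WB@(4,1)
Op 4: place BR@(0,4)
Op 5: place WQ@(2,4)
Op 6: place BN@(1,0)
Op 7: place BN@(4,4)
Per-piece attacks for B:
  BR@(0,4): attacks (0,5) (0,3) (0,2) (0,1) (0,0) (1,4) (2,4) [ray(1,0) blocked at (2,4)]
  BN@(1,0): attacks (2,2) (3,1) (0,2)
  BN@(4,4): attacks (2,5) (5,2) (3,2) (2,3)
Union (13 distinct): (0,0) (0,1) (0,2) (0,3) (0,5) (1,4) (2,2) (2,3) (2,4) (2,5) (3,1) (3,2) (5,2)

Answer: 13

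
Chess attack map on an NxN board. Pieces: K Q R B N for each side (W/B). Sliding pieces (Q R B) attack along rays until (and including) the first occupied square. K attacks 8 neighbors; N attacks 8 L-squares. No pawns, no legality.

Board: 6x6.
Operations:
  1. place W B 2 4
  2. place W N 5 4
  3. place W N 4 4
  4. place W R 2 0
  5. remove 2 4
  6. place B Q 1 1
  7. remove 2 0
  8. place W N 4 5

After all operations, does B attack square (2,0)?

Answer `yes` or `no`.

Answer: yes

Derivation:
Op 1: place WB@(2,4)
Op 2: place WN@(5,4)
Op 3: place WN@(4,4)
Op 4: place WR@(2,0)
Op 5: remove (2,4)
Op 6: place BQ@(1,1)
Op 7: remove (2,0)
Op 8: place WN@(4,5)
Per-piece attacks for B:
  BQ@(1,1): attacks (1,2) (1,3) (1,4) (1,5) (1,0) (2,1) (3,1) (4,1) (5,1) (0,1) (2,2) (3,3) (4,4) (2,0) (0,2) (0,0) [ray(1,1) blocked at (4,4)]
B attacks (2,0): yes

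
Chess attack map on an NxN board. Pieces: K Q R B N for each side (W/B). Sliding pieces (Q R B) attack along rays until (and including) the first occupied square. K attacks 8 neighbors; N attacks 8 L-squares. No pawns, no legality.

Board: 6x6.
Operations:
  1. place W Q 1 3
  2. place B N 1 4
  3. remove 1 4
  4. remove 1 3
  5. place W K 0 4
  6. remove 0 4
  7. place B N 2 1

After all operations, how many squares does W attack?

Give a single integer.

Answer: 0

Derivation:
Op 1: place WQ@(1,3)
Op 2: place BN@(1,4)
Op 3: remove (1,4)
Op 4: remove (1,3)
Op 5: place WK@(0,4)
Op 6: remove (0,4)
Op 7: place BN@(2,1)
Per-piece attacks for W:
Union (0 distinct): (none)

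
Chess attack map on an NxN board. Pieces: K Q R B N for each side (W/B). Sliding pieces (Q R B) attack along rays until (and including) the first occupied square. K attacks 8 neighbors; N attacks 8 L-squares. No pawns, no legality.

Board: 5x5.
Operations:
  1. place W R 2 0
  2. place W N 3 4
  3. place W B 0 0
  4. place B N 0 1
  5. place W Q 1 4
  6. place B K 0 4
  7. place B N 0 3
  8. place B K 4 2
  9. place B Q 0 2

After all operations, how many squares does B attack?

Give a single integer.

Answer: 15

Derivation:
Op 1: place WR@(2,0)
Op 2: place WN@(3,4)
Op 3: place WB@(0,0)
Op 4: place BN@(0,1)
Op 5: place WQ@(1,4)
Op 6: place BK@(0,4)
Op 7: place BN@(0,3)
Op 8: place BK@(4,2)
Op 9: place BQ@(0,2)
Per-piece attacks for B:
  BN@(0,1): attacks (1,3) (2,2) (2,0)
  BQ@(0,2): attacks (0,3) (0,1) (1,2) (2,2) (3,2) (4,2) (1,3) (2,4) (1,1) (2,0) [ray(0,1) blocked at (0,3); ray(0,-1) blocked at (0,1); ray(1,0) blocked at (4,2); ray(1,-1) blocked at (2,0)]
  BN@(0,3): attacks (2,4) (1,1) (2,2)
  BK@(0,4): attacks (0,3) (1,4) (1,3)
  BK@(4,2): attacks (4,3) (4,1) (3,2) (3,3) (3,1)
Union (15 distinct): (0,1) (0,3) (1,1) (1,2) (1,3) (1,4) (2,0) (2,2) (2,4) (3,1) (3,2) (3,3) (4,1) (4,2) (4,3)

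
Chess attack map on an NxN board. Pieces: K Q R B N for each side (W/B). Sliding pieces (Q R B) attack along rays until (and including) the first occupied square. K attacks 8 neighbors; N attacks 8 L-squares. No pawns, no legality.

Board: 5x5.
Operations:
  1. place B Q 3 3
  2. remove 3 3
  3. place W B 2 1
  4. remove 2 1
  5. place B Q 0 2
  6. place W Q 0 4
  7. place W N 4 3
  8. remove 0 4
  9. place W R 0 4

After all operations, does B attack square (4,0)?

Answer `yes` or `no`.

Op 1: place BQ@(3,3)
Op 2: remove (3,3)
Op 3: place WB@(2,1)
Op 4: remove (2,1)
Op 5: place BQ@(0,2)
Op 6: place WQ@(0,4)
Op 7: place WN@(4,3)
Op 8: remove (0,4)
Op 9: place WR@(0,4)
Per-piece attacks for B:
  BQ@(0,2): attacks (0,3) (0,4) (0,1) (0,0) (1,2) (2,2) (3,2) (4,2) (1,3) (2,4) (1,1) (2,0) [ray(0,1) blocked at (0,4)]
B attacks (4,0): no

Answer: no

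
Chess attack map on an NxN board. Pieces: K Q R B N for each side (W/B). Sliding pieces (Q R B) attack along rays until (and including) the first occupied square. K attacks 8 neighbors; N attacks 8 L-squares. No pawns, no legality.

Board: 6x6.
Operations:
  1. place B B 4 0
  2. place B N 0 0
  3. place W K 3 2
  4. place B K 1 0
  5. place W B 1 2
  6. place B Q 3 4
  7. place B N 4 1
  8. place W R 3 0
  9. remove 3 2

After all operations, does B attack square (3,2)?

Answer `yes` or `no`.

Answer: yes

Derivation:
Op 1: place BB@(4,0)
Op 2: place BN@(0,0)
Op 3: place WK@(3,2)
Op 4: place BK@(1,0)
Op 5: place WB@(1,2)
Op 6: place BQ@(3,4)
Op 7: place BN@(4,1)
Op 8: place WR@(3,0)
Op 9: remove (3,2)
Per-piece attacks for B:
  BN@(0,0): attacks (1,2) (2,1)
  BK@(1,0): attacks (1,1) (2,0) (0,0) (2,1) (0,1)
  BQ@(3,4): attacks (3,5) (3,3) (3,2) (3,1) (3,0) (4,4) (5,4) (2,4) (1,4) (0,4) (4,5) (4,3) (5,2) (2,5) (2,3) (1,2) [ray(0,-1) blocked at (3,0); ray(-1,-1) blocked at (1,2)]
  BB@(4,0): attacks (5,1) (3,1) (2,2) (1,3) (0,4)
  BN@(4,1): attacks (5,3) (3,3) (2,2) (2,0)
B attacks (3,2): yes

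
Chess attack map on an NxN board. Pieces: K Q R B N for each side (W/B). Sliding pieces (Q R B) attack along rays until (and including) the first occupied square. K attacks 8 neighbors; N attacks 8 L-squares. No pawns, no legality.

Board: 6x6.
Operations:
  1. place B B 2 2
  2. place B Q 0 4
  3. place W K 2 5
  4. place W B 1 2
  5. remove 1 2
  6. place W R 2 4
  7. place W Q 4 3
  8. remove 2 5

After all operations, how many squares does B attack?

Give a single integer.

Op 1: place BB@(2,2)
Op 2: place BQ@(0,4)
Op 3: place WK@(2,5)
Op 4: place WB@(1,2)
Op 5: remove (1,2)
Op 6: place WR@(2,4)
Op 7: place WQ@(4,3)
Op 8: remove (2,5)
Per-piece attacks for B:
  BQ@(0,4): attacks (0,5) (0,3) (0,2) (0,1) (0,0) (1,4) (2,4) (1,5) (1,3) (2,2) [ray(1,0) blocked at (2,4); ray(1,-1) blocked at (2,2)]
  BB@(2,2): attacks (3,3) (4,4) (5,5) (3,1) (4,0) (1,3) (0,4) (1,1) (0,0) [ray(-1,1) blocked at (0,4)]
Union (17 distinct): (0,0) (0,1) (0,2) (0,3) (0,4) (0,5) (1,1) (1,3) (1,4) (1,5) (2,2) (2,4) (3,1) (3,3) (4,0) (4,4) (5,5)

Answer: 17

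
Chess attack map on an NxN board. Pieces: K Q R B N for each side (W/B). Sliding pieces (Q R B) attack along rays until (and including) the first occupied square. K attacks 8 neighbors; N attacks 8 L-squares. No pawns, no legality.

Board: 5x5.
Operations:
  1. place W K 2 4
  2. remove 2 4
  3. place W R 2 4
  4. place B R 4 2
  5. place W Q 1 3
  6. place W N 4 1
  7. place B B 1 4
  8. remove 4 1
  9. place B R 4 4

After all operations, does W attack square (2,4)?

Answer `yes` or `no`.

Op 1: place WK@(2,4)
Op 2: remove (2,4)
Op 3: place WR@(2,4)
Op 4: place BR@(4,2)
Op 5: place WQ@(1,3)
Op 6: place WN@(4,1)
Op 7: place BB@(1,4)
Op 8: remove (4,1)
Op 9: place BR@(4,4)
Per-piece attacks for W:
  WQ@(1,3): attacks (1,4) (1,2) (1,1) (1,0) (2,3) (3,3) (4,3) (0,3) (2,4) (2,2) (3,1) (4,0) (0,4) (0,2) [ray(0,1) blocked at (1,4); ray(1,1) blocked at (2,4)]
  WR@(2,4): attacks (2,3) (2,2) (2,1) (2,0) (3,4) (4,4) (1,4) [ray(1,0) blocked at (4,4); ray(-1,0) blocked at (1,4)]
W attacks (2,4): yes

Answer: yes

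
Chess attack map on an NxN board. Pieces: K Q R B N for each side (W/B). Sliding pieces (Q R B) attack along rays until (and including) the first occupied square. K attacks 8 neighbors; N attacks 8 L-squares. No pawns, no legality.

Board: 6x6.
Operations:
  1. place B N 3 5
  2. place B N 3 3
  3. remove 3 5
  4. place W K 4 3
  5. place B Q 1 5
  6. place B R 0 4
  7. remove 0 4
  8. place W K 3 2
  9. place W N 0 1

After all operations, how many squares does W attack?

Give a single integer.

Answer: 16

Derivation:
Op 1: place BN@(3,5)
Op 2: place BN@(3,3)
Op 3: remove (3,5)
Op 4: place WK@(4,3)
Op 5: place BQ@(1,5)
Op 6: place BR@(0,4)
Op 7: remove (0,4)
Op 8: place WK@(3,2)
Op 9: place WN@(0,1)
Per-piece attacks for W:
  WN@(0,1): attacks (1,3) (2,2) (2,0)
  WK@(3,2): attacks (3,3) (3,1) (4,2) (2,2) (4,3) (4,1) (2,3) (2,1)
  WK@(4,3): attacks (4,4) (4,2) (5,3) (3,3) (5,4) (5,2) (3,4) (3,2)
Union (16 distinct): (1,3) (2,0) (2,1) (2,2) (2,3) (3,1) (3,2) (3,3) (3,4) (4,1) (4,2) (4,3) (4,4) (5,2) (5,3) (5,4)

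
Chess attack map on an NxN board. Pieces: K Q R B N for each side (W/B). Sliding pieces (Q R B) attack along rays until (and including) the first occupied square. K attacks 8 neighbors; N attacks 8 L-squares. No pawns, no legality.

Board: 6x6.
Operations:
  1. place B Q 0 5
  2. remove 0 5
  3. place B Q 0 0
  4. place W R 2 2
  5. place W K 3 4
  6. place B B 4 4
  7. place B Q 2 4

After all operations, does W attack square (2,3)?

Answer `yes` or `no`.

Op 1: place BQ@(0,5)
Op 2: remove (0,5)
Op 3: place BQ@(0,0)
Op 4: place WR@(2,2)
Op 5: place WK@(3,4)
Op 6: place BB@(4,4)
Op 7: place BQ@(2,4)
Per-piece attacks for W:
  WR@(2,2): attacks (2,3) (2,4) (2,1) (2,0) (3,2) (4,2) (5,2) (1,2) (0,2) [ray(0,1) blocked at (2,4)]
  WK@(3,4): attacks (3,5) (3,3) (4,4) (2,4) (4,5) (4,3) (2,5) (2,3)
W attacks (2,3): yes

Answer: yes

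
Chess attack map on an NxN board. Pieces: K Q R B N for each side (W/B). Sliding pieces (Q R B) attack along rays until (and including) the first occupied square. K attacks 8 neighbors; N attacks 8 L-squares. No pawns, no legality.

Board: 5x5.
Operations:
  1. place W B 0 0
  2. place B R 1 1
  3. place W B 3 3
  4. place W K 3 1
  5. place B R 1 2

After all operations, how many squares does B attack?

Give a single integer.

Op 1: place WB@(0,0)
Op 2: place BR@(1,1)
Op 3: place WB@(3,3)
Op 4: place WK@(3,1)
Op 5: place BR@(1,2)
Per-piece attacks for B:
  BR@(1,1): attacks (1,2) (1,0) (2,1) (3,1) (0,1) [ray(0,1) blocked at (1,2); ray(1,0) blocked at (3,1)]
  BR@(1,2): attacks (1,3) (1,4) (1,1) (2,2) (3,2) (4,2) (0,2) [ray(0,-1) blocked at (1,1)]
Union (12 distinct): (0,1) (0,2) (1,0) (1,1) (1,2) (1,3) (1,4) (2,1) (2,2) (3,1) (3,2) (4,2)

Answer: 12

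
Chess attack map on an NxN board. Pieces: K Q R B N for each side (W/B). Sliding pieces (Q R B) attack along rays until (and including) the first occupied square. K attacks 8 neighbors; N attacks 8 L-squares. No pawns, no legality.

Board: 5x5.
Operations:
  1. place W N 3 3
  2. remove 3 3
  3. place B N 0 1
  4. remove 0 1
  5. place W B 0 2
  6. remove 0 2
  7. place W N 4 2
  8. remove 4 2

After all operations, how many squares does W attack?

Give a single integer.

Op 1: place WN@(3,3)
Op 2: remove (3,3)
Op 3: place BN@(0,1)
Op 4: remove (0,1)
Op 5: place WB@(0,2)
Op 6: remove (0,2)
Op 7: place WN@(4,2)
Op 8: remove (4,2)
Per-piece attacks for W:
Union (0 distinct): (none)

Answer: 0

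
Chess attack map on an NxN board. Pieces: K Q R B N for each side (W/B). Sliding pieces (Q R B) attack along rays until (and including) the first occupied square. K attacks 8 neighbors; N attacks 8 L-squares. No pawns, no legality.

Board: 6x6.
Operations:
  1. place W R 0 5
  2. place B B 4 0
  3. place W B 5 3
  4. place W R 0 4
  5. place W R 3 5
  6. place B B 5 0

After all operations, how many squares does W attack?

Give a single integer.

Answer: 22

Derivation:
Op 1: place WR@(0,5)
Op 2: place BB@(4,0)
Op 3: place WB@(5,3)
Op 4: place WR@(0,4)
Op 5: place WR@(3,5)
Op 6: place BB@(5,0)
Per-piece attacks for W:
  WR@(0,4): attacks (0,5) (0,3) (0,2) (0,1) (0,0) (1,4) (2,4) (3,4) (4,4) (5,4) [ray(0,1) blocked at (0,5)]
  WR@(0,5): attacks (0,4) (1,5) (2,5) (3,5) [ray(0,-1) blocked at (0,4); ray(1,0) blocked at (3,5)]
  WR@(3,5): attacks (3,4) (3,3) (3,2) (3,1) (3,0) (4,5) (5,5) (2,5) (1,5) (0,5) [ray(-1,0) blocked at (0,5)]
  WB@(5,3): attacks (4,4) (3,5) (4,2) (3,1) (2,0) [ray(-1,1) blocked at (3,5)]
Union (22 distinct): (0,0) (0,1) (0,2) (0,3) (0,4) (0,5) (1,4) (1,5) (2,0) (2,4) (2,5) (3,0) (3,1) (3,2) (3,3) (3,4) (3,5) (4,2) (4,4) (4,5) (5,4) (5,5)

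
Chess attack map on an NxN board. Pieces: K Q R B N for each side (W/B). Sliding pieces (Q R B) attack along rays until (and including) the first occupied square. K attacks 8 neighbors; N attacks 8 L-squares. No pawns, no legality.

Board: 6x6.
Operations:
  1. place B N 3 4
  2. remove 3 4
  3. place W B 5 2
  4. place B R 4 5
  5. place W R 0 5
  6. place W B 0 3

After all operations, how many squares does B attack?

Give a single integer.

Answer: 10

Derivation:
Op 1: place BN@(3,4)
Op 2: remove (3,4)
Op 3: place WB@(5,2)
Op 4: place BR@(4,5)
Op 5: place WR@(0,5)
Op 6: place WB@(0,3)
Per-piece attacks for B:
  BR@(4,5): attacks (4,4) (4,3) (4,2) (4,1) (4,0) (5,5) (3,5) (2,5) (1,5) (0,5) [ray(-1,0) blocked at (0,5)]
Union (10 distinct): (0,5) (1,5) (2,5) (3,5) (4,0) (4,1) (4,2) (4,3) (4,4) (5,5)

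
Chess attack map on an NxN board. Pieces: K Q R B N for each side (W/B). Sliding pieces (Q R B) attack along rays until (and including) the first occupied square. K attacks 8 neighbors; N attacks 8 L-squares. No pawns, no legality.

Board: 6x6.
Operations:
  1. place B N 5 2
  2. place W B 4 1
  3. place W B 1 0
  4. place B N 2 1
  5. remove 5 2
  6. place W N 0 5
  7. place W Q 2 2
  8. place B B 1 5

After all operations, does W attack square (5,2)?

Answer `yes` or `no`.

Answer: yes

Derivation:
Op 1: place BN@(5,2)
Op 2: place WB@(4,1)
Op 3: place WB@(1,0)
Op 4: place BN@(2,1)
Op 5: remove (5,2)
Op 6: place WN@(0,5)
Op 7: place WQ@(2,2)
Op 8: place BB@(1,5)
Per-piece attacks for W:
  WN@(0,5): attacks (1,3) (2,4)
  WB@(1,0): attacks (2,1) (0,1) [ray(1,1) blocked at (2,1)]
  WQ@(2,2): attacks (2,3) (2,4) (2,5) (2,1) (3,2) (4,2) (5,2) (1,2) (0,2) (3,3) (4,4) (5,5) (3,1) (4,0) (1,3) (0,4) (1,1) (0,0) [ray(0,-1) blocked at (2,1)]
  WB@(4,1): attacks (5,2) (5,0) (3,2) (2,3) (1,4) (0,5) (3,0) [ray(-1,1) blocked at (0,5)]
W attacks (5,2): yes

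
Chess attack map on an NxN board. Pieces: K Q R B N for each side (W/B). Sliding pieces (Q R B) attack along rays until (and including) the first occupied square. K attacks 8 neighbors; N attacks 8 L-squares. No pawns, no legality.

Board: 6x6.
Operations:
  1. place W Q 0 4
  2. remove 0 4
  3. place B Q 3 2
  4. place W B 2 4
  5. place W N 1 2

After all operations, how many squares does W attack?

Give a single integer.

Op 1: place WQ@(0,4)
Op 2: remove (0,4)
Op 3: place BQ@(3,2)
Op 4: place WB@(2,4)
Op 5: place WN@(1,2)
Per-piece attacks for W:
  WN@(1,2): attacks (2,4) (3,3) (0,4) (2,0) (3,1) (0,0)
  WB@(2,4): attacks (3,5) (3,3) (4,2) (5,1) (1,5) (1,3) (0,2)
Union (12 distinct): (0,0) (0,2) (0,4) (1,3) (1,5) (2,0) (2,4) (3,1) (3,3) (3,5) (4,2) (5,1)

Answer: 12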